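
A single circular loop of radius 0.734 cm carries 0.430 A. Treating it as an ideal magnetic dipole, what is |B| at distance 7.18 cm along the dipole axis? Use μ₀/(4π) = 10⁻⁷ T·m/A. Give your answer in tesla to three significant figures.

Magnetic moment m = IA = Iπa² = (0.430)·π·(0.00734)² = 7.278×10⁻⁵ A·m².
On axis B = (μ₀/4π)·2m/r³.
B = 2·(10⁻⁷)·(7.278×10⁻⁵) / (0.0718)³ = 3.932×10⁻⁸ T.

B ≈ 3.93×10⁻⁸ T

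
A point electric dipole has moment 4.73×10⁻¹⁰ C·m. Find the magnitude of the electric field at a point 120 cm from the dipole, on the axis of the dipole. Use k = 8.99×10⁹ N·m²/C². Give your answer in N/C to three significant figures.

E ≈ 4.92 N/C

On the dipole axis E = 2kp/r³.
E = 2·(8.99×10⁹)(4.73×10⁻¹⁰) / (1.20)³ = 4.922 N/C.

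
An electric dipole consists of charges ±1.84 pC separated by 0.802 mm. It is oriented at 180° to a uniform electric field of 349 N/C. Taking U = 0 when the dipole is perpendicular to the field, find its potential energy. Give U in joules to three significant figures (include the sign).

Dipole moment p = qd = (1.84×10⁻¹² C)(8.02×10⁻⁴ m) = 1.476×10⁻¹⁵ C·m.
U = −p·E = −pE cosθ.
U = −(1.476×10⁻¹⁵)(349)·cos180° = 5.151×10⁻¹³ J.

U ≈ 5.15×10⁻¹³ J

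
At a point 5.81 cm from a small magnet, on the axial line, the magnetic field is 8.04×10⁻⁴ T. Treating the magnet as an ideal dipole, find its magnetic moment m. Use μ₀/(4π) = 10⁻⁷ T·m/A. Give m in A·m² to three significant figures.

m ≈ 0.788 A·m²

On axis B = (μ₀/4π)·2m/r³, so m = Br³·4π/(μ₀·2).
m = (8.04×10⁻⁴)·(0.0581)³ / (2·10⁻⁷) = 0.7884 A·m².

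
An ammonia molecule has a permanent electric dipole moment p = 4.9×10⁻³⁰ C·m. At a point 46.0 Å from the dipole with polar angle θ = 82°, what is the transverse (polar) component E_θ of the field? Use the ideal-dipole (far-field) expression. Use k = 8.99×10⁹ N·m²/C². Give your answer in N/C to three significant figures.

E_θ ≈ 4.48×10⁵ N/C

For a dipole, E_θ = (kp sinθ)/r³.
kp/r³ = (8.99×10⁹)(4.90×10⁻³⁰)/(4.60×10⁻⁹)³ = 4.526×10⁵ N/C.
E_θ = 4.526×10⁵·sin82° = 4.482×10⁵ N/C.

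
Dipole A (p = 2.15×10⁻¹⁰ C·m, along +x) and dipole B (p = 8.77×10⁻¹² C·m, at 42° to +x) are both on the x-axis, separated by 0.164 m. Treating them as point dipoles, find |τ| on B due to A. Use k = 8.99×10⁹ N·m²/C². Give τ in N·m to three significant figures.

τ ≈ 5.14×10⁻⁹ N·m

The second dipole sits on the axis of the first, so the field there is axial: E₁ = 2kp₁/r³ along +x.
E₁ = 2(8.99×10⁹)(2.15×10⁻¹⁰)/(0.164)³ = 876.4 N/C.
Torque on the second dipole: τ = p₂ E₁ sinθ.
τ = (8.77×10⁻¹²)(876.4)·sin42° = 5.143×10⁻⁹ N·m.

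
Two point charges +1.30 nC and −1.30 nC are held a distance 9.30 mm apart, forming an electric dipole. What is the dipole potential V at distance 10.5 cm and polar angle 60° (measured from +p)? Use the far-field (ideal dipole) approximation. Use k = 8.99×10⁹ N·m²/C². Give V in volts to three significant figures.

V ≈ 4.93 V

Dipole moment p = qd = (1.30×10⁻⁹ C)(0.00930 m) = 1.209×10⁻¹¹ C·m.
The dipole potential is V = kp cosθ / r².
V = (8.99×10⁹)(1.209×10⁻¹¹)·cos60° / (0.105)² = 4.929 V.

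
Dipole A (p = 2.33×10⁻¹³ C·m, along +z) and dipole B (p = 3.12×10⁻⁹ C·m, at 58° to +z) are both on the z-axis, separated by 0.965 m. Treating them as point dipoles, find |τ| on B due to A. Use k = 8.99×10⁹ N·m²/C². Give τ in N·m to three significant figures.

τ ≈ 1.23×10⁻¹¹ N·m

The second dipole sits on the axis of the first, so the field there is axial: E₁ = 2kp₁/r³ along +z.
E₁ = 2(8.99×10⁹)(2.33×10⁻¹³)/(0.965)³ = 0.004662 N/C.
Torque on the second dipole: τ = p₂ E₁ sinθ.
τ = (3.12×10⁻⁹)(0.004662)·sin58° = 1.233×10⁻¹¹ N·m.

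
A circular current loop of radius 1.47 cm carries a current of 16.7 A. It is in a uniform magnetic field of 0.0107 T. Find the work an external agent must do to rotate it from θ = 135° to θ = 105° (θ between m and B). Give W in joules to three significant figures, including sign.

Magnetic moment m = IA = Iπa² = (16.7)·π·(0.0147)² = 0.01134 A·m².
W_ext = ΔU = −mB cosθ₂ + mB cosθ₁ = mB(cosθ₁ − cosθ₂).
W = (0.01134)(0.0107)·(cos135° − cos105°) = (1.213×10⁻⁴)·(-0.4483) = -5.439×10⁻⁵ J.

W ≈ -5.44×10⁻⁵ J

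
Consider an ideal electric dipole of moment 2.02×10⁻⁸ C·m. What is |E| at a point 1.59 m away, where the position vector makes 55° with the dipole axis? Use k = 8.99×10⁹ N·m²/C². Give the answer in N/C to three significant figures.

E ≈ 63.7 N/C

At angle θ the dipole field magnitude is E = (kp/r³)·√(1 + 3cos²θ).
kp/r³ = (8.99×10⁹)(2.02×10⁻⁸) / (1.59)³ = 45.18 N/C.
√(1 + 3cos²55°) = √(1 + 3·0.3290) = √1.9870 ≈ 1.4096.
E ≈ 45.18 × 1.410 = 63.68 N/C.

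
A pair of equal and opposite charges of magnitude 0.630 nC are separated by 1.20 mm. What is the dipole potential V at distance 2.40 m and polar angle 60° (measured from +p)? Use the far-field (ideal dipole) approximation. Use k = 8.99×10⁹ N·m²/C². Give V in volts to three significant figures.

Dipole moment p = qd = (6.30×10⁻¹⁰ C)(0.00120 m) = 7.56×10⁻¹³ C·m.
The dipole potential is V = kp cosθ / r².
V = (8.99×10⁹)(7.56×10⁻¹³)·cos60° / (2.40)² = 5.900×10⁻⁴ V.

V ≈ 5.90×10⁻⁴ V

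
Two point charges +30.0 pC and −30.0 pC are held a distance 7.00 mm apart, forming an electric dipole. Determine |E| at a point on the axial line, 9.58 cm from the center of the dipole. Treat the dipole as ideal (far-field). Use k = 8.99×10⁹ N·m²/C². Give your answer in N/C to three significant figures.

Dipole moment p = qd = (3.00×10⁻¹¹ C)(0.00700 m) = 2.10×10⁻¹³ C·m.
On the dipole axis E = 2kp/r³.
E = 2·(8.99×10⁹)(2.10×10⁻¹³) / (0.0958)³ = 4.294 N/C.

E ≈ 4.29 N/C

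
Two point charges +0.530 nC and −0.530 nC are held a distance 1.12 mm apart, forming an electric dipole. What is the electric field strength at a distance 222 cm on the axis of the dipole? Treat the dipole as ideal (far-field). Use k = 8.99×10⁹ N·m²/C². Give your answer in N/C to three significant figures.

Dipole moment p = qd = (5.30×10⁻¹⁰ C)(0.00112 m) = 5.936×10⁻¹³ C·m.
On the dipole axis E = 2kp/r³.
E = 2·(8.99×10⁹)(5.936×10⁻¹³) / (2.22)³ = 9.755×10⁻⁴ N/C.

E ≈ 9.75×10⁻⁴ N/C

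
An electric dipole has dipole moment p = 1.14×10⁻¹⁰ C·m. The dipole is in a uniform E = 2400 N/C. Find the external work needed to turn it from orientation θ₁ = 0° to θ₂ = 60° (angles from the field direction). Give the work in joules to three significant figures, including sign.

W_ext = ΔU = U(θ₂) − U(θ₁) = −pE cosθ₂ − (−pE cosθ₁) = pE(cosθ₁ − cosθ₂).
W = (1.14×10⁻¹⁰)(2400)·(cos0° − cos60°) = (2.736×10⁻⁷)·(+0.5000) = 1.368×10⁻⁷ J.

W ≈ 1.37×10⁻⁷ J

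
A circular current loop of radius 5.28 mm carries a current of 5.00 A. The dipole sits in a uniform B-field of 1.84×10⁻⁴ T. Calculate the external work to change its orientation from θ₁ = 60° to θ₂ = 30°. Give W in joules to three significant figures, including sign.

Magnetic moment m = IA = Iπa² = (5.00)·π·(0.00528)² = 4.379×10⁻⁴ A·m².
W_ext = ΔU = −mB cosθ₂ + mB cosθ₁ = mB(cosθ₁ − cosθ₂).
W = (4.379×10⁻⁴)(1.84×10⁻⁴)·(cos60° − cos30°) = (8.057×10⁻⁸)·(-0.3660) = -2.949×10⁻⁸ J.

W ≈ -2.95×10⁻⁸ J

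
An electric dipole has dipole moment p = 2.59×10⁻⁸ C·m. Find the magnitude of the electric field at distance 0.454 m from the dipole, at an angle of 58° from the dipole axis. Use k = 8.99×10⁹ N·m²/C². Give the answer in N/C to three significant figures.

At angle θ the dipole field magnitude is E = (kp/r³)·√(1 + 3cos²θ).
kp/r³ = (8.99×10⁹)(2.59×10⁻⁸) / (0.454)³ = 2488 N/C.
√(1 + 3cos²58°) = √(1 + 3·0.2808) = √1.8424 ≈ 1.3574.
E ≈ 2488 × 1.357 = 3377 N/C.

E ≈ 3380 N/C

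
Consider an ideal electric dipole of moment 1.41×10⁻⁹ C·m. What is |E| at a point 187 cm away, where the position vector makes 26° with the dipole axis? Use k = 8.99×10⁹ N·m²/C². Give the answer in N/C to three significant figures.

E ≈ 3.59 N/C

At angle θ the dipole field magnitude is E = (kp/r³)·√(1 + 3cos²θ).
kp/r³ = (8.99×10⁹)(1.41×10⁻⁹) / (1.87)³ = 1.938 N/C.
√(1 + 3cos²26°) = √(1 + 3·0.8078) = √3.4235 ≈ 1.8503.
E ≈ 1.938 × 1.850 = 3.587 N/C.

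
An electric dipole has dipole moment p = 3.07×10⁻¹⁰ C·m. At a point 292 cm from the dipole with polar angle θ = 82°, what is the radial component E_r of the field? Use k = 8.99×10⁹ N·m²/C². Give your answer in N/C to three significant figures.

For a dipole, E_r = (2kp cosθ)/r³.
kp/r³ = (8.99×10⁹)(3.07×10⁻¹⁰)/(2.92)³ = 0.1109 N/C.
E_r = 2·0.1109·cos82° = 0.03086 N/C.

E_r ≈ 0.0309 N/C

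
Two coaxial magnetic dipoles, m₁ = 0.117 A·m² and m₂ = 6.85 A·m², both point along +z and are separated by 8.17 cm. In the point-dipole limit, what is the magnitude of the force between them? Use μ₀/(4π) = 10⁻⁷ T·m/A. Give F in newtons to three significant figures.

On-axis B of dipole 1: B = (μ₀/4π)·2m₁/r³. Force on dipole 2: F = m₂·dB/dr.
dB/dr = −(μ₀/4π)·6m₁/r⁴, so |F| = (μ₀/4π)·6m₁m₂/r⁴.
F = 6(10⁻⁷)(0.117)(6.85)/(0.0817)⁴ = 0.01079 N.

F ≈ 0.0108 N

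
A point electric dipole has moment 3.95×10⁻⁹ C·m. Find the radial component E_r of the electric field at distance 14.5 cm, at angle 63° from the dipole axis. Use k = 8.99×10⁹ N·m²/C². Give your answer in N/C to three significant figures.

For a dipole, E_r = (2kp cosθ)/r³.
kp/r³ = (8.99×10⁹)(3.95×10⁻⁹)/(0.145)³ = 1.165×10⁴ N/C.
E_r = 2·1.165×10⁴·cos63° = 1.058×10⁴ N/C.

E_r ≈ 1.06×10⁴ N/C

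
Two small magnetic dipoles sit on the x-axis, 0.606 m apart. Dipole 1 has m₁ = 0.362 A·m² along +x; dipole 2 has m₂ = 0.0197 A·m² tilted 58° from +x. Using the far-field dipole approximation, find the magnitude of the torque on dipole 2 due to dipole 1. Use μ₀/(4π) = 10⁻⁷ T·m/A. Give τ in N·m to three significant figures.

Dipole B is on the axis of dipole A, so B₁ there is axial: B₁ = (μ₀/4π)·2m₁/r³ along +x.
B₁ = 2(10⁻⁷)(0.362)/(0.606)³ = 3.253×10⁻⁷ T.
τ = m₂ B₁ sinθ.
τ = (0.0197)(3.253×10⁻⁷)·sin58° = 5.435×10⁻⁹ N·m.

τ ≈ 5.44×10⁻⁹ N·m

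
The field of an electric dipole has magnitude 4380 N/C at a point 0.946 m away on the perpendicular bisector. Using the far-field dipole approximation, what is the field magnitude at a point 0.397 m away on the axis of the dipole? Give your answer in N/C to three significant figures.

Dipole fields scale as 1/r³ in the far field.
The axial field is twice the equatorial field at the same r, so the geometry factor is 2/1.
E₂ = E₁ · (2/1) · (r₁/r₂)³ = 4380 · 2 · (0.946/0.397)³.
(r₁/r₂)³ = (2.383)³ = 13.53.
E₂ ≈ 1.185×10⁵ N/C.

E ≈ 1.19×10⁵ N/C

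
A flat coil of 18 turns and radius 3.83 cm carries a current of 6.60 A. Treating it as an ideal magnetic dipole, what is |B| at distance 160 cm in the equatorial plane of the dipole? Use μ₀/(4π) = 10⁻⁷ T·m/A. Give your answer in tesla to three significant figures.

m = NIA = NIπa² = 18·(6.60)·π·(0.0383)² = 0.5475 A·m².
In the equatorial plane B = (μ₀/4π)·m/r³ (half the axial value).
B = (10⁻⁷)·(0.5475) / (1.60)³ = 1.337×10⁻⁸ T.

B ≈ 1.34×10⁻⁸ T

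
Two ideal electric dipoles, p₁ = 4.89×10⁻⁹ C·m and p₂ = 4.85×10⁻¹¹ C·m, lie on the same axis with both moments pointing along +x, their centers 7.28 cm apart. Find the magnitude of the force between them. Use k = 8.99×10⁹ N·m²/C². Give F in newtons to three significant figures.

On-axis field of dipole 1 at distance r: E = 2kp₁/r³. Force on dipole 2 is F = p₂·dE/dr (gradient along axis).
dE/dr = −6kp₁/r⁴, so |F| = 6kp₁p₂/r⁴ (attractive for aligned moments).
F = 6(8.99×10⁹)(4.89×10⁻⁹)(4.85×10⁻¹¹)/(0.0728)⁴ = 4.554×10⁻⁴ N.

F ≈ 4.55×10⁻⁴ N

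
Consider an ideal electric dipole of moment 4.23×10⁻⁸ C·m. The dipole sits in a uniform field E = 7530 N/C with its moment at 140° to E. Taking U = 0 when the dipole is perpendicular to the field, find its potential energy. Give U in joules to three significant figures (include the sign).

U = −p·E = −pE cosθ.
U = −(4.23×10⁻⁸)(7530)·cos140° = 2.440×10⁻⁴ J.

U ≈ 2.44×10⁻⁴ J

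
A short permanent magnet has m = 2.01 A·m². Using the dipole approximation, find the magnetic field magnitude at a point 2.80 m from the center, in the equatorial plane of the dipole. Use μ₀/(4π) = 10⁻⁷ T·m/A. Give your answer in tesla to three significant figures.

B ≈ 9.16×10⁻⁹ T

In the equatorial plane B = (μ₀/4π)·m/r³ (half the axial value).
B = (10⁻⁷)·(2.01) / (2.80)³ = 9.156×10⁻⁹ T.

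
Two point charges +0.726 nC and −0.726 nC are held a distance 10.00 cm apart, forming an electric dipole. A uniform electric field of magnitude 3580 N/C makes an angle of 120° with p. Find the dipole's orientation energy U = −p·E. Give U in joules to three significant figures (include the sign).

Dipole moment p = qd = (7.26×10⁻¹⁰ C)(0.100 m) = 7.26×10⁻¹¹ C·m.
U = −p·E = −pE cosθ.
U = −(7.26×10⁻¹¹)(3580)·cos120° = 1.300×10⁻⁷ J.

U ≈ 1.30×10⁻⁷ J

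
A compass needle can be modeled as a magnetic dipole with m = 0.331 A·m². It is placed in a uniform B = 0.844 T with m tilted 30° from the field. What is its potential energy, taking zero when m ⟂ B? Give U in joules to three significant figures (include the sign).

U = −m·B = −mB cosθ.
U = −(0.331)(0.844)·cos30° = -0.2419 J.

U ≈ -0.242 J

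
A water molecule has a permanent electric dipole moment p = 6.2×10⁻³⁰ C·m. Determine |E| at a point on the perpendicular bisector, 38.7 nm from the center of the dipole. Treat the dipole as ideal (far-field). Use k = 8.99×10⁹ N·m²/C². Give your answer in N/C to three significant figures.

E ≈ 962 N/C

On the perpendicular bisector E = kp/r³ (half the axial value at the same distance).
E = (8.99×10⁹)(6.20×10⁻³⁰) / (3.87×10⁻⁸)³ = 961.7 N/C.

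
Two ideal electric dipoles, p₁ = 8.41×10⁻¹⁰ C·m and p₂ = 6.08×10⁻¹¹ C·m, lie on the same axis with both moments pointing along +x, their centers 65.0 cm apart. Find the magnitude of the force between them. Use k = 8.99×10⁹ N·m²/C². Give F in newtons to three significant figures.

On-axis field of dipole 1 at distance r: E = 2kp₁/r³. Force on dipole 2 is F = p₂·dE/dr (gradient along axis).
dE/dr = −6kp₁/r⁴, so |F| = 6kp₁p₂/r⁴ (attractive for aligned moments).
F = 6(8.99×10⁹)(8.41×10⁻¹⁰)(6.08×10⁻¹¹)/(0.650)⁴ = 1.545×10⁻⁸ N.

F ≈ 1.55×10⁻⁸ N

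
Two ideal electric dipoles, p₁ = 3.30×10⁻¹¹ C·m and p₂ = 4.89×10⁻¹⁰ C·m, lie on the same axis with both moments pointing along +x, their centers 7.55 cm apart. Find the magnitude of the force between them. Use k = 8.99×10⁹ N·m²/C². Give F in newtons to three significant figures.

F ≈ 2.68×10⁻⁵ N

On-axis field of dipole 1 at distance r: E = 2kp₁/r³. Force on dipole 2 is F = p₂·dE/dr (gradient along axis).
dE/dr = −6kp₁/r⁴, so |F| = 6kp₁p₂/r⁴ (attractive for aligned moments).
F = 6(8.99×10⁹)(3.30×10⁻¹¹)(4.89×10⁻¹⁰)/(0.0755)⁴ = 2.679×10⁻⁵ N.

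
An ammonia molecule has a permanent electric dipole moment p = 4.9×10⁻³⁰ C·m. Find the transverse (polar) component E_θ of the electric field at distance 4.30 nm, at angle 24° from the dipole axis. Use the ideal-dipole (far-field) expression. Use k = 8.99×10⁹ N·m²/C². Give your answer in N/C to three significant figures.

For a dipole, E_θ = (kp sinθ)/r³.
kp/r³ = (8.99×10⁹)(4.90×10⁻³⁰)/(4.30×10⁻⁹)³ = 5.541×10⁵ N/C.
E_θ = 5.541×10⁵·sin24° = 2.254×10⁵ N/C.

E_θ ≈ 2.25×10⁵ N/C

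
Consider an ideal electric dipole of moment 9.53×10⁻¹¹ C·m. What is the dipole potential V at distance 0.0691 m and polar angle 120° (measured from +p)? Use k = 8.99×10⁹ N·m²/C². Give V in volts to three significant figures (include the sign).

V ≈ -89.7 V

The dipole potential is V = kp cosθ / r².
V = (8.99×10⁹)(9.53×10⁻¹¹)·cos120° / (0.0691)² = -89.72 V.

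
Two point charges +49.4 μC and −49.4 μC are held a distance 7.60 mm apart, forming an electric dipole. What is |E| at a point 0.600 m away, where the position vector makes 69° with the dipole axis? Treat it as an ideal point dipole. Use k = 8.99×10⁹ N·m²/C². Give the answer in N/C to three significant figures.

Dipole moment p = qd = (4.94×10⁻⁵ C)(0.00760 m) = 3.754×10⁻⁷ C·m.
At angle θ the dipole field magnitude is E = (kp/r³)·√(1 + 3cos²θ).
kp/r³ = (8.99×10⁹)(3.754×10⁻⁷) / (0.600)³ = 1.562×10⁴ N/C.
√(1 + 3cos²69°) = √(1 + 3·0.1284) = √1.3853 ≈ 1.1770.
E ≈ 1.562×10⁴ × 1.177 = 1.839×10⁴ N/C.

E ≈ 1.84×10⁴ N/C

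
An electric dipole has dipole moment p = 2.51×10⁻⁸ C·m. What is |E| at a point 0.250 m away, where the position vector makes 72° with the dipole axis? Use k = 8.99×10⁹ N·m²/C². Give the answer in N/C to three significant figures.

At angle θ the dipole field magnitude is E = (kp/r³)·√(1 + 3cos²θ).
kp/r³ = (8.99×10⁹)(2.51×10⁻⁸) / (0.250)³ = 1.444×10⁴ N/C.
√(1 + 3cos²72°) = √(1 + 3·0.0955) = √1.2865 ≈ 1.1342.
E ≈ 1.444×10⁴ × 1.134 = 1.638×10⁴ N/C.

E ≈ 1.64×10⁴ N/C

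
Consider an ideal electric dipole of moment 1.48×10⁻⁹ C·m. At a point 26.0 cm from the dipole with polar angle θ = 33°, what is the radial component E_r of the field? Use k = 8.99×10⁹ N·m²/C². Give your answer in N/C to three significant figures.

E_r ≈ 1270 N/C

For a dipole, E_r = (2kp cosθ)/r³.
kp/r³ = (8.99×10⁹)(1.48×10⁻⁹)/(0.260)³ = 757.0 N/C.
E_r = 2·757.0·cos33° = 1270 N/C.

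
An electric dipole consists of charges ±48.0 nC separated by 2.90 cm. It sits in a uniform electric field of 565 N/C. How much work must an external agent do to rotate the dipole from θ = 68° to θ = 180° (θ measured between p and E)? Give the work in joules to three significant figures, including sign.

W ≈ 1.08×10⁻⁶ J

Dipole moment p = qd = (4.80×10⁻⁸ C)(0.0290 m) = 1.392×10⁻⁹ C·m.
W_ext = ΔU = U(θ₂) − U(θ₁) = −pE cosθ₂ − (−pE cosθ₁) = pE(cosθ₁ − cosθ₂).
W = (1.392×10⁻⁹)(565)·(cos68° − cos180°) = (7.865×10⁻⁷)·(+1.3746) = 1.081×10⁻⁶ J.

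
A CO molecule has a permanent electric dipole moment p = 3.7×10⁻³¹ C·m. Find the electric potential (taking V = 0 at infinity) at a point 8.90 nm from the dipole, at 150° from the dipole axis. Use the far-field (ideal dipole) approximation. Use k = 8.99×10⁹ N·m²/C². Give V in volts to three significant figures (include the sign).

The dipole potential is V = kp cosθ / r².
V = (8.99×10⁹)(3.70×10⁻³¹)·cos150° / (8.90×10⁻⁹)² = -3.637×10⁻⁵ V.

V ≈ -3.64×10⁻⁵ V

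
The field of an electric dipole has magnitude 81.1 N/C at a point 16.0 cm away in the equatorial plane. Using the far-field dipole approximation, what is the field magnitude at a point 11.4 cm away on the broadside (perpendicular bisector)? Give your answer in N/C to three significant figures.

Dipole fields scale as 1/r³ in the far field; the geometry is the same at both points.
E₂ = E₁ · (r₁/r₂)³ = 81.1 · (16.0/11.4)³.
(r₁/r₂)³ = (1.404)³ = 2.765.
E₂ ≈ 224.2 N/C.

E ≈ 224 N/C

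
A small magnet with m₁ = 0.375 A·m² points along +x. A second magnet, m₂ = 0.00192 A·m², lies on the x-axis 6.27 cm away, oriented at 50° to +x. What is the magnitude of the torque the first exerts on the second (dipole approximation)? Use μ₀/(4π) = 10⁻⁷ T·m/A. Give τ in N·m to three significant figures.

Dipole B is on the axis of dipole A, so B₁ there is axial: B₁ = (μ₀/4π)·2m₁/r³ along +x.
B₁ = 2(10⁻⁷)(0.375)/(0.0627)³ = 3.043×10⁻⁴ T.
τ = m₂ B₁ sinθ.
τ = (0.00192)(3.043×10⁻⁴)·sin50° = 4.475×10⁻⁷ N·m.

τ ≈ 4.48×10⁻⁷ N·m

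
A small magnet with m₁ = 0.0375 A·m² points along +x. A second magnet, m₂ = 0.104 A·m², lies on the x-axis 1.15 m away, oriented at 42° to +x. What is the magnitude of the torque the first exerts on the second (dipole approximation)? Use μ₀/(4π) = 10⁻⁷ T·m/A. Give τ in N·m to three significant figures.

Dipole B is on the axis of dipole A, so B₁ there is axial: B₁ = (μ₀/4π)·2m₁/r³ along +x.
B₁ = 2(10⁻⁷)(0.0375)/(1.15)³ = 4.931×10⁻⁹ T.
τ = m₂ B₁ sinθ.
τ = (0.104)(4.931×10⁻⁹)·sin42° = 3.432×10⁻¹⁰ N·m.

τ ≈ 3.43×10⁻¹⁰ N·m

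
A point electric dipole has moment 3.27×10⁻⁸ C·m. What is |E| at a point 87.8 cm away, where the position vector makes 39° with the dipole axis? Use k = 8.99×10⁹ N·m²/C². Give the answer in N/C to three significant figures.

At angle θ the dipole field magnitude is E = (kp/r³)·√(1 + 3cos²θ).
kp/r³ = (8.99×10⁹)(3.27×10⁻⁸) / (0.878)³ = 434.3 N/C.
√(1 + 3cos²39°) = √(1 + 3·0.6040) = √2.8119 ≈ 1.6769.
E ≈ 434.3 × 1.677 = 728.3 N/C.

E ≈ 728 N/C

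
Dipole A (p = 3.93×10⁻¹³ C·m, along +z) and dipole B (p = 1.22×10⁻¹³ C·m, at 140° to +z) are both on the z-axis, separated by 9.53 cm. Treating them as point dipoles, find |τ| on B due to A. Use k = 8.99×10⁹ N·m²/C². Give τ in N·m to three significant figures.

The second dipole sits on the axis of the first, so the field there is axial: E₁ = 2kp₁/r³ along +z.
E₁ = 2(8.99×10⁹)(3.93×10⁻¹³)/(0.0953)³ = 8.164 N/C.
Torque on the second dipole: τ = p₂ E₁ sinθ.
τ = (1.22×10⁻¹³)(8.164)·sin140° = 6.402×10⁻¹³ N·m.

τ ≈ 6.40×10⁻¹³ N·m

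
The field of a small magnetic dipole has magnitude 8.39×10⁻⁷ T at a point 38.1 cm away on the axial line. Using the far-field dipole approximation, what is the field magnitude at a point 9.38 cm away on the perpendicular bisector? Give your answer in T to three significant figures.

B ≈ 2.81×10⁻⁵ T

Dipole fields scale as 1/r³ in the far field.
The axial field is twice the equatorial field at the same r, so the geometry factor is 1/2.
B₂ = B₁ · (1/2) · (r₁/r₂)³ = 8.39×10⁻⁷ · 0.5 · (38.1/9.38)³.
(r₁/r₂)³ = (4.062)³ = 67.01.
B₂ ≈ 2.811×10⁻⁵ T.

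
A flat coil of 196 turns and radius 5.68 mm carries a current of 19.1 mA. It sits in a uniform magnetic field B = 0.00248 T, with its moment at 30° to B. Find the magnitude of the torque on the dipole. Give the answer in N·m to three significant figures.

m = NIA = NIπa² = 196·(0.0191)·π·(0.00568)² = 3.794×10⁻⁴ A·m².
Torque on a magnetic dipole: τ = mB sinθ.
τ = (3.794×10⁻⁴)(0.00248)·sin30° = 4.705×10⁻⁷ N·m.

τ ≈ 4.70×10⁻⁷ N·m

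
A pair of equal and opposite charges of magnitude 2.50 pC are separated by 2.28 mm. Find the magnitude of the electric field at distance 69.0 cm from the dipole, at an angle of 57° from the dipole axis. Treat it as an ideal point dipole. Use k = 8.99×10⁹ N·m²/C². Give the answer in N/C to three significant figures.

E ≈ 2.14×10⁻⁴ N/C

Dipole moment p = qd = (2.50×10⁻¹² C)(0.00228 m) = 5.70×10⁻¹⁵ C·m.
At angle θ the dipole field magnitude is E = (kp/r³)·√(1 + 3cos²θ).
kp/r³ = (8.99×10⁹)(5.70×10⁻¹⁵) / (0.690)³ = 1.560×10⁻⁴ N/C.
√(1 + 3cos²57°) = √(1 + 3·0.2966) = √1.8899 ≈ 1.3747.
E ≈ 1.560×10⁻⁴ × 1.375 = 2.144×10⁻⁴ N/C.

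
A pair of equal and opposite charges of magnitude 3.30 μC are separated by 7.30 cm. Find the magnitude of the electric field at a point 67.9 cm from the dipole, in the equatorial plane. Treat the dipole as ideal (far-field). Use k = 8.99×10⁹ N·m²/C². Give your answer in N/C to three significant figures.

E ≈ 6920 N/C

Dipole moment p = qd = (3.30×10⁻⁶ C)(0.0730 m) = 2.409×10⁻⁷ C·m.
In the equatorial plane E = kp/r³.
E = (8.99×10⁹)(2.409×10⁻⁷) / (0.679)³ = 6918 N/C.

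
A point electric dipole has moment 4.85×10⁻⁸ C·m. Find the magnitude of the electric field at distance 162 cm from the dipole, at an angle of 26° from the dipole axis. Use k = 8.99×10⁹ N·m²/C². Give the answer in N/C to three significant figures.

At angle θ the dipole field magnitude is E = (kp/r³)·√(1 + 3cos²θ).
kp/r³ = (8.99×10⁹)(4.85×10⁻⁸) / (1.62)³ = 102.6 N/C.
√(1 + 3cos²26°) = √(1 + 3·0.8078) = √3.4235 ≈ 1.8503.
E ≈ 102.6 × 1.850 = 189.8 N/C.

E ≈ 190 N/C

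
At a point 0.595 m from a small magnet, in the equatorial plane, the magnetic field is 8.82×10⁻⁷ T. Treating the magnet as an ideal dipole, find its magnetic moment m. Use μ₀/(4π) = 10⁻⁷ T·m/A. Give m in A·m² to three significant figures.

m ≈ 1.86 A·m²

In the equatorial plane B = (μ₀/4π)·m/r³, so m = Br³·4π/(μ₀).
m = (8.82×10⁻⁷)·(0.595)³ / (10⁻⁷) = 1.858 A·m².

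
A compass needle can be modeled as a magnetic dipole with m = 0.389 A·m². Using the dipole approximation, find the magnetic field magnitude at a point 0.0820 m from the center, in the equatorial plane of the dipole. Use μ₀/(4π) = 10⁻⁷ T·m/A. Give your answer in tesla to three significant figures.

In the equatorial plane B = (μ₀/4π)·m/r³ (half the axial value).
B = (10⁻⁷)·(0.389) / (0.0820)³ = 7.055×10⁻⁵ T.

B ≈ 7.06×10⁻⁵ T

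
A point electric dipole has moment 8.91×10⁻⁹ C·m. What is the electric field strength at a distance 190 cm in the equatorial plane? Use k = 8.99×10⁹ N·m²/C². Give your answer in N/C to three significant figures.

E ≈ 11.7 N/C

In the equatorial plane E = kp/r³.
E = (8.99×10⁹)(8.91×10⁻⁹) / (1.90)³ = 11.68 N/C.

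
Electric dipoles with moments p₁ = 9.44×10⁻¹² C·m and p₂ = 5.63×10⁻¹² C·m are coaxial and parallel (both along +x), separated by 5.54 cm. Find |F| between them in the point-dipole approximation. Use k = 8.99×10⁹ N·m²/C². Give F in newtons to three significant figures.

F ≈ 3.04×10⁻⁷ N

On-axis field of dipole 1 at distance r: E = 2kp₁/r³. Force on dipole 2 is F = p₂·dE/dr (gradient along axis).
dE/dr = −6kp₁/r⁴, so |F| = 6kp₁p₂/r⁴ (attractive for aligned moments).
F = 6(8.99×10⁹)(9.44×10⁻¹²)(5.63×10⁻¹²)/(0.0554)⁴ = 3.043×10⁻⁷ N.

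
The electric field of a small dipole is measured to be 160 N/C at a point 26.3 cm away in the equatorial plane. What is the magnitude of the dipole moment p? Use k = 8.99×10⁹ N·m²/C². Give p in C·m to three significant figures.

In the equatorial plane E = kp/r³, so p = Er³/(k).
p = (160)·(0.263)³ / (8.99×10⁹) = 3.238×10⁻¹⁰ C·m.

p ≈ 3.24×10⁻¹⁰ C·m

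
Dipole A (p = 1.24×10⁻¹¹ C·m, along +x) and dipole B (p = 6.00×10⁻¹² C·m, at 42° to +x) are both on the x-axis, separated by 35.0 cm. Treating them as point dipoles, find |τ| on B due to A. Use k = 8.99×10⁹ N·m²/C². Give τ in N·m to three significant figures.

τ ≈ 2.09×10⁻¹¹ N·m

The second dipole sits on the axis of the first, so the field there is axial: E₁ = 2kp₁/r³ along +x.
E₁ = 2(8.99×10⁹)(1.24×10⁻¹¹)/(0.350)³ = 5.200 N/C.
Torque on the second dipole: τ = p₂ E₁ sinθ.
τ = (6.00×10⁻¹²)(5.200)·sin42° = 2.088×10⁻¹¹ N·m.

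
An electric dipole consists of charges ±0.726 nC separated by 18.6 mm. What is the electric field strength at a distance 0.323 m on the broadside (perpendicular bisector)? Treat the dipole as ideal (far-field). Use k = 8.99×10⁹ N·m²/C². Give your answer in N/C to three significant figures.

Dipole moment p = qd = (7.26×10⁻¹⁰ C)(0.0186 m) = 1.35×10⁻¹¹ C·m.
On the perpendicular bisector E = kp/r³ (half the axial value at the same distance).
E = (8.99×10⁹)(1.35×10⁻¹¹) / (0.323)³ = 3.602 N/C.

E ≈ 3.60 N/C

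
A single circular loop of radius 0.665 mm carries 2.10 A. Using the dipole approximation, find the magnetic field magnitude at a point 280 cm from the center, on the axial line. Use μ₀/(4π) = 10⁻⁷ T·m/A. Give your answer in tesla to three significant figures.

B ≈ 2.66×10⁻¹⁴ T

Magnetic moment m = IA = Iπa² = (2.10)·π·(6.65×10⁻⁴)² = 2.918×10⁻⁶ A·m².
On axis B = (μ₀/4π)·2m/r³.
B = 2·(10⁻⁷)·(2.918×10⁻⁶) / (2.80)³ = 2.659×10⁻¹⁴ T.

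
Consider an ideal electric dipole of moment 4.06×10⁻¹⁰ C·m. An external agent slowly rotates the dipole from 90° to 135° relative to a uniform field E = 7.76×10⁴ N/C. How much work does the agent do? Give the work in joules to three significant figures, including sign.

W ≈ 2.23×10⁻⁵ J

W_ext = ΔU = U(θ₂) − U(θ₁) = −pE cosθ₂ − (−pE cosθ₁) = pE(cosθ₁ − cosθ₂).
W = (4.06×10⁻¹⁰)(7.76×10⁴)·(cos90° − cos135°) = (3.151×10⁻⁵)·(+0.7071) = 2.228×10⁻⁵ J.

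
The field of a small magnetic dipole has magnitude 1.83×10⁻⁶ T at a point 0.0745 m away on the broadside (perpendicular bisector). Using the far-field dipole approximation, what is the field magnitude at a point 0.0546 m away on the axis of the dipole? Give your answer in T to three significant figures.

B ≈ 9.30×10⁻⁶ T

Dipole fields scale as 1/r³ in the far field.
The axial field is twice the equatorial field at the same r, so the geometry factor is 2/1.
B₂ = B₁ · (2/1) · (r₁/r₂)³ = 1.83×10⁻⁶ · 2 · (0.0745/0.0546)³.
(r₁/r₂)³ = (1.364)³ = 2.54.
B₂ ≈ 9.298×10⁻⁶ T.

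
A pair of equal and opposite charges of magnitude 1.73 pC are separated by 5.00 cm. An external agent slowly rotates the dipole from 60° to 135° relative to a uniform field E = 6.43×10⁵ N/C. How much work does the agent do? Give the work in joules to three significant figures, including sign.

Dipole moment p = qd = (1.73×10⁻¹² C)(0.0500 m) = 8.65×10⁻¹⁴ C·m.
W_ext = ΔU = U(θ₂) − U(θ₁) = −pE cosθ₂ − (−pE cosθ₁) = pE(cosθ₁ − cosθ₂).
W = (8.65×10⁻¹⁴)(6.43×10⁵)·(cos60° − cos135°) = (5.562×10⁻⁸)·(+1.2071) = 6.714×10⁻⁸ J.

W ≈ 6.71×10⁻⁸ J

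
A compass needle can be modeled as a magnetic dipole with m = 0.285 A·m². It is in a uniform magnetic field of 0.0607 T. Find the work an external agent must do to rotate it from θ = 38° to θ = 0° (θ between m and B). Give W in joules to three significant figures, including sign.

W_ext = ΔU = −mB cosθ₂ + mB cosθ₁ = mB(cosθ₁ − cosθ₂).
W = (0.285)(0.0607)·(cos38° − cos0°) = (0.01730)·(-0.2120) = -0.003667 J.

W ≈ -0.00367 J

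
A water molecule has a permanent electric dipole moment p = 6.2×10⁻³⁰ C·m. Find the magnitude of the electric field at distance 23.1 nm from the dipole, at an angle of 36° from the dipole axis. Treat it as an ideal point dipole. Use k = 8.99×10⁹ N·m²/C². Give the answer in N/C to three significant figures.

At angle θ the dipole field magnitude is E = (kp/r³)·√(1 + 3cos²θ).
kp/r³ = (8.99×10⁹)(6.20×10⁻³⁰) / (2.31×10⁻⁸)³ = 4522 N/C.
√(1 + 3cos²36°) = √(1 + 3·0.6545) = √2.9635 ≈ 1.7215.
E ≈ 4522 × 1.721 = 7784 N/C.

E ≈ 7780 N/C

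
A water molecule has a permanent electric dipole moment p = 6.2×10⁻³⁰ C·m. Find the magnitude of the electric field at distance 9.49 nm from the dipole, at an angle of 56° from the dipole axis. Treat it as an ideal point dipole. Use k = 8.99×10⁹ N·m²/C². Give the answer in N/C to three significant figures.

At angle θ the dipole field magnitude is E = (kp/r³)·√(1 + 3cos²θ).
kp/r³ = (8.99×10⁹)(6.20×10⁻³⁰) / (9.49×10⁻⁹)³ = 6.522×10⁴ N/C.
√(1 + 3cos²56°) = √(1 + 3·0.3127) = √1.9381 ≈ 1.3922.
E ≈ 6.522×10⁴ × 1.392 = 9.079×10⁴ N/C.

E ≈ 9.08×10⁴ N/C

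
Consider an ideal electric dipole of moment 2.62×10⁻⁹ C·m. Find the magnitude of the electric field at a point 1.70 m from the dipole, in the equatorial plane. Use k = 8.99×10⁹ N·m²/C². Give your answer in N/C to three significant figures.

E ≈ 4.79 N/C

In the equatorial plane E = kp/r³.
E = (8.99×10⁹)(2.62×10⁻⁹) / (1.70)³ = 4.794 N/C.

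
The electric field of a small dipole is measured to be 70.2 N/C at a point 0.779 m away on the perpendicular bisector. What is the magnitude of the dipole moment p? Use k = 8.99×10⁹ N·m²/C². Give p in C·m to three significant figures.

p ≈ 3.69×10⁻⁹ C·m

In the equatorial plane E = kp/r³, so p = Er³/(k).
p = (70.2)·(0.779)³ / (8.99×10⁹) = 3.691×10⁻⁹ C·m.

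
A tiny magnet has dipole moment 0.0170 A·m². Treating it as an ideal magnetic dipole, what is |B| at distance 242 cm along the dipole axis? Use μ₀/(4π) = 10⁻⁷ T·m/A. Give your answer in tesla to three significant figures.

On axis B = (μ₀/4π)·2m/r³.
B = 2·(10⁻⁷)·(0.0170) / (2.42)³ = 2.399×10⁻¹⁰ T.

B ≈ 2.40×10⁻¹⁰ T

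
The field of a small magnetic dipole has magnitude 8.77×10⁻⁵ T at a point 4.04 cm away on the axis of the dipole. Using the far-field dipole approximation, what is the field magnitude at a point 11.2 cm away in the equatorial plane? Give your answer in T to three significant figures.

Dipole fields scale as 1/r³ in the far field.
The axial field is twice the equatorial field at the same r, so the geometry factor is 1/2.
B₂ = B₁ · (1/2) · (r₁/r₂)³ = 8.77×10⁻⁵ · 0.5 · (4.04/11.2)³.
(r₁/r₂)³ = (0.3607)³ = 0.04693.
B₂ ≈ 2.058×10⁻⁶ T.

B ≈ 2.06×10⁻⁶ T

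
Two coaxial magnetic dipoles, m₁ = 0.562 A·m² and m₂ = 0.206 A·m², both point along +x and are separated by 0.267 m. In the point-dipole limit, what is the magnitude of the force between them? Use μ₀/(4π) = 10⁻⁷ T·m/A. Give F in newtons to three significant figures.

On-axis B of dipole 1: B = (μ₀/4π)·2m₁/r³. Force on dipole 2: F = m₂·dB/dr.
dB/dr = −(μ₀/4π)·6m₁/r⁴, so |F| = (μ₀/4π)·6m₁m₂/r⁴.
F = 6(10⁻⁷)(0.562)(0.206)/(0.267)⁴ = 1.367×10⁻⁵ N.

F ≈ 1.37×10⁻⁵ N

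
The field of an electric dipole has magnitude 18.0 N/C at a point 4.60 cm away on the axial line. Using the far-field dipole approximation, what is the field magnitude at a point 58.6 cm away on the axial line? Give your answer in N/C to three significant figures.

E ≈ 0.00871 N/C

Dipole fields scale as 1/r³ in the far field; the geometry is the same at both points.
E₂ = E₁ · (r₁/r₂)³ = 18.0 · (4.60/58.6)³.
(r₁/r₂)³ = (0.0785)³ = 0.0004837.
E₂ ≈ 0.008707 N/C.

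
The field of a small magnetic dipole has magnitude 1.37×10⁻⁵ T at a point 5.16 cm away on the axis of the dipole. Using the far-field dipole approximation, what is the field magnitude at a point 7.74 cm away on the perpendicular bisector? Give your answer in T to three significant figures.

B ≈ 2.03×10⁻⁶ T

Dipole fields scale as 1/r³ in the far field.
The axial field is twice the equatorial field at the same r, so the geometry factor is 1/2.
B₂ = B₁ · (1/2) · (r₁/r₂)³ = 1.37×10⁻⁵ · 0.5 · (5.16/7.74)³.
(r₁/r₂)³ = (0.6667)³ = 0.2963.
B₂ ≈ 2.030×10⁻⁶ T.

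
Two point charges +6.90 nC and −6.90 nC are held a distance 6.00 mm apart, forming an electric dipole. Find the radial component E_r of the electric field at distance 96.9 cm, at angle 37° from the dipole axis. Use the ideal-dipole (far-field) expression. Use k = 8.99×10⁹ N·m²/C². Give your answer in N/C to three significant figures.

Dipole moment p = qd = (6.90×10⁻⁹ C)(0.00600 m) = 4.14×10⁻¹¹ C·m.
For a dipole, E_r = (2kp cosθ)/r³.
kp/r³ = (8.99×10⁹)(4.14×10⁻¹¹)/(0.969)³ = 0.4091 N/C.
E_r = 2·0.4091·cos37° = 0.6534 N/C.

E_r ≈ 0.653 N/C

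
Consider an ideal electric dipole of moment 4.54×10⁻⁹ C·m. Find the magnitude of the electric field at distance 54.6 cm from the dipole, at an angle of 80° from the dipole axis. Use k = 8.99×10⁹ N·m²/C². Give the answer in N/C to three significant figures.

At angle θ the dipole field magnitude is E = (kp/r³)·√(1 + 3cos²θ).
kp/r³ = (8.99×10⁹)(4.54×10⁻⁹) / (0.546)³ = 250.7 N/C.
√(1 + 3cos²80°) = √(1 + 3·0.0302) = √1.0905 ≈ 1.0443.
E ≈ 250.7 × 1.044 = 261.8 N/C.

E ≈ 262 N/C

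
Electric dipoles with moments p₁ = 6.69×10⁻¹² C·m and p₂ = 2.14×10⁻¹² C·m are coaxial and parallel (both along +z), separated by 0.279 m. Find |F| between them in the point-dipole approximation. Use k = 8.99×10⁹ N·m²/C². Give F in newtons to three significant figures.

F ≈ 1.27×10⁻¹⁰ N

On-axis field of dipole 1 at distance r: E = 2kp₁/r³. Force on dipole 2 is F = p₂·dE/dr (gradient along axis).
dE/dr = −6kp₁/r⁴, so |F| = 6kp₁p₂/r⁴ (attractive for aligned moments).
F = 6(8.99×10⁹)(6.69×10⁻¹²)(2.14×10⁻¹²)/(0.279)⁴ = 1.274×10⁻¹⁰ N.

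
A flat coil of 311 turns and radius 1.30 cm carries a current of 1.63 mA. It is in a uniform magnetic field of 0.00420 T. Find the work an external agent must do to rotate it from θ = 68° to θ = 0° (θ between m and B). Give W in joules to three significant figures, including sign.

m = NIA = NIπa² = 311·(0.00163)·π·(0.0130)² = 2.691×10⁻⁴ A·m².
W_ext = ΔU = −mB cosθ₂ + mB cosθ₁ = mB(cosθ₁ − cosθ₂).
W = (2.691×10⁻⁴)(0.00420)·(cos68° − cos0°) = (1.130×10⁻⁶)·(-0.6254) = -7.068×10⁻⁷ J.

W ≈ -7.07×10⁻⁷ J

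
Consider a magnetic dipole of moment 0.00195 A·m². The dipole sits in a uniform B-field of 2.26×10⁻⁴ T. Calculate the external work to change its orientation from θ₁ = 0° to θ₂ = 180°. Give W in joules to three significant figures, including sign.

W ≈ 8.81×10⁻⁷ J

W_ext = ΔU = −mB cosθ₂ + mB cosθ₁ = mB(cosθ₁ − cosθ₂).
W = (0.00195)(2.26×10⁻⁴)·(cos0° − cos180°) = (4.407×10⁻⁷)·(+2.0000) = 8.814×10⁻⁷ J.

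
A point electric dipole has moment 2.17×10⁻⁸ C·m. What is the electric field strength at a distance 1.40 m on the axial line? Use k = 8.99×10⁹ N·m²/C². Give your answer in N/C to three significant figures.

E ≈ 142 N/C

On the dipole axis E = 2kp/r³.
E = 2·(8.99×10⁹)(2.17×10⁻⁸) / (1.40)³ = 142.2 N/C.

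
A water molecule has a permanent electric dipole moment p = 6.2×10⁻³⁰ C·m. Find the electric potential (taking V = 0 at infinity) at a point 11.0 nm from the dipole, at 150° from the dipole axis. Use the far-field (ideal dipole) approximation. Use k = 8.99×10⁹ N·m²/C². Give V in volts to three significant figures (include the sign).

V ≈ -3.99×10⁻⁴ V

The dipole potential is V = kp cosθ / r².
V = (8.99×10⁹)(6.20×10⁻³⁰)·cos150° / (1.10×10⁻⁸)² = -3.989×10⁻⁴ V.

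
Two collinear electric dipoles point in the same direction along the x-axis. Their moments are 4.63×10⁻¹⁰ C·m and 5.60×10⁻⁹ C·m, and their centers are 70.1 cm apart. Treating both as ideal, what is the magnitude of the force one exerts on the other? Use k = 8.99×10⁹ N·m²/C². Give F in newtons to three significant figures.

F ≈ 5.79×10⁻⁷ N

On-axis field of dipole 1 at distance r: E = 2kp₁/r³. Force on dipole 2 is F = p₂·dE/dr (gradient along axis).
dE/dr = −6kp₁/r⁴, so |F| = 6kp₁p₂/r⁴ (attractive for aligned moments).
F = 6(8.99×10⁹)(4.63×10⁻¹⁰)(5.60×10⁻⁹)/(0.701)⁴ = 5.792×10⁻⁷ N.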